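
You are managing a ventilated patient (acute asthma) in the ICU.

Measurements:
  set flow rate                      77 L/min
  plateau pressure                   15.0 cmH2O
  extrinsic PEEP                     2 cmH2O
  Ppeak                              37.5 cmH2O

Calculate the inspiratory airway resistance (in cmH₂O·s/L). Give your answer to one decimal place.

17.5

Flow: 77 L/min ÷ 60 = 1.2833 L/s.
Raw = (PIP − Pplat) / flow = (37.5 − 15.0) / 1.2833 = 22.5 / 1.2833 = 17.533 cmH2O·s/L.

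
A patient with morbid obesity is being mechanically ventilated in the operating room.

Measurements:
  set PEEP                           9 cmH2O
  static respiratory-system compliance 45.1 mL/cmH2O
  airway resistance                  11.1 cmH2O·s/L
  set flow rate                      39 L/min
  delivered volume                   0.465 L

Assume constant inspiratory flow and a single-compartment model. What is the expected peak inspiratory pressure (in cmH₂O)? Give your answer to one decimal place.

26.5

Flow: 39 L/min ÷ 60 = 0.65 L/s.
Equation of motion (constant flow): PIP = Vt/C + R·V̇ + PEEP.
PIP = 465/45.1 + 11.1×0.65 + 9 = 10.31 + 7.215 + 9 = 26.525 cmH2O.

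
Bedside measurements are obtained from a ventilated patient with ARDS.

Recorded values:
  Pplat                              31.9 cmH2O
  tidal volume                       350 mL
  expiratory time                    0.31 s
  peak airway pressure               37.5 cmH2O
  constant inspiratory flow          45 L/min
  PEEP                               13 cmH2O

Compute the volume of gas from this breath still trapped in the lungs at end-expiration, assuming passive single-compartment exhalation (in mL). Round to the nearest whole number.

37

Flow: 45 L/min ÷ 60 = 0.75 L/s.
R = (PIP − Pplat)/V̇ = (37.5 − 31.9) / 0.75 = 5.6/0.75 = 7.467 cmH2O·s/L.
C = Vt/(Pplat − PEEP) = 350.0 / (31.9 − 13) = 350.0/18.9 = 18.519 mL/cmH2O.
τ = R × C = 7.467 × 0.01852 L/cmH2O = 0.1383 s.
Fraction remaining = e^(−Te/τ) = e^(−0.31/0.1383) = 0.1063.
Trapped volume = 350.0 × 0.1063 = 37.205 mL.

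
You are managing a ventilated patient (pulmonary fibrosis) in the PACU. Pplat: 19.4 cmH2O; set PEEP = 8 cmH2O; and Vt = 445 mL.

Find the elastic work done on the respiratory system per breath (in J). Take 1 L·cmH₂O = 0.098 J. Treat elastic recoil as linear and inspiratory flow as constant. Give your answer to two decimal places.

Elastic work ≈ ½ × (Pplat − PEEP) × Vt = 0.5 × (19.4 − 8) × 0.445 L = 0.5 × 11.4 × 0.445 = 2.537 L·cmH2O.
× 0.098 J/(L·cmH2O) → 0.2486 J.

0.25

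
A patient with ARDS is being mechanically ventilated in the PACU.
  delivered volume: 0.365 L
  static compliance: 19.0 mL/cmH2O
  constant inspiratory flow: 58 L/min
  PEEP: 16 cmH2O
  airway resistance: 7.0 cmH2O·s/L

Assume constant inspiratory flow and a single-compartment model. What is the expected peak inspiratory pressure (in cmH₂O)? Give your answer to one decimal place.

42.0

Flow: 58 L/min ÷ 60 = 0.9667 L/s.
Equation of motion (constant flow): PIP = Vt/C + R·V̇ + PEEP.
PIP = 365/19.0 + 7.0×0.9667 + 16 = 19.211 + 6.767 + 16 = 41.978 cmH2O.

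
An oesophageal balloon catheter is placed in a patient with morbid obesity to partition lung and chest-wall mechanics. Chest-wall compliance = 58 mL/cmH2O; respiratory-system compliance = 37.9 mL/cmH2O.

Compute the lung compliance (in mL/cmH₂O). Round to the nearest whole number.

1/CL = 1/Crs − 1/Ccw.
1/CL = 1/37.9 − 1/58 = 0.009144.
CL = 109.36 mL/cmH2O.

109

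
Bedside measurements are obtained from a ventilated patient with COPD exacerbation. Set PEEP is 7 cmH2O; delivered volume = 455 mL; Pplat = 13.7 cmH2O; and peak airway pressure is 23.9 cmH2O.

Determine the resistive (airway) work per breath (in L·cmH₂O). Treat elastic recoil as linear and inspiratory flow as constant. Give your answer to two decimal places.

4.64

With constant inspiratory flow the resistive pressure is constant at PIP − Pplat = 23.9 − 13.7 = 10.2 cmH2O, so resistive work = 10.2 × 0.455 = 4.641 L·cmH2O.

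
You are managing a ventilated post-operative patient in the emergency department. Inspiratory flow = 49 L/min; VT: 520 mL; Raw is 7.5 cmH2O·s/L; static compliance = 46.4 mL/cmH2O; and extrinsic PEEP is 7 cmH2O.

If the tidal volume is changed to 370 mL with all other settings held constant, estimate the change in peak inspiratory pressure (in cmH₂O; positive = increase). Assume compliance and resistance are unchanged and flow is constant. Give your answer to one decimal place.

PIP = Vt/C + R·V̇ + PEEP (constant-flow equation of motion).
Only the elastic term changes: ΔPIP = ΔVt / C = (370 − 520) / 46.4 = -3.233 cmH2O.

-3.2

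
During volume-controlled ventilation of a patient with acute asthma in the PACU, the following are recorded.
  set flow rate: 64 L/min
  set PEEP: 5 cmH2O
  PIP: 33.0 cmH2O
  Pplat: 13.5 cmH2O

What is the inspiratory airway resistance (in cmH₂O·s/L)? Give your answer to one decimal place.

Flow: 64 L/min ÷ 60 = 1.0667 L/s.
Raw = (PIP − Pplat) / flow = (33.0 − 13.5) / 1.0667 = 19.5 / 1.0667 = 18.281 cmH2O·s/L.

18.3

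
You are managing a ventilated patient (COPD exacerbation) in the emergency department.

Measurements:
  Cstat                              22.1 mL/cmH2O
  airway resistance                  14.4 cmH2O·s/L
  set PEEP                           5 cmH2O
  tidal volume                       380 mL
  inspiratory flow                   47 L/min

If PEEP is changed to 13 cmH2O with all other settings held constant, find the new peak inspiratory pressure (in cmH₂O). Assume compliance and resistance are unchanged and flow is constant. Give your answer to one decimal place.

Flow: 47 L/min ÷ 60 = 0.7833 L/s.
PIP = Vt/C + R·V̇ + PEEP (constant-flow equation of motion).
Only the baseline term changes: ΔPIP = ΔPEEP = 13 − 5 = 8.0 cmH2O.
Original PIP = 380/22.1 + 14.4×0.7833 + 5 = 33.474 cmH2O; new PIP = 33.474 + (8.0) = 41.474 cmH2O.

41.5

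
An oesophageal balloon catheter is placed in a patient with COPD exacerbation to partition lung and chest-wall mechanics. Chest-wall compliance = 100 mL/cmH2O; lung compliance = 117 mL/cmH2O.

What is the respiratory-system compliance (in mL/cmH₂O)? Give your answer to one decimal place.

53.9

Lung and chest wall are elastances in series: 1/Crs = 1/CL + 1/Ccw.
1/Crs = 1/117 + 1/100 = 0.01855.
Crs = 53.908 mL/cmH2O.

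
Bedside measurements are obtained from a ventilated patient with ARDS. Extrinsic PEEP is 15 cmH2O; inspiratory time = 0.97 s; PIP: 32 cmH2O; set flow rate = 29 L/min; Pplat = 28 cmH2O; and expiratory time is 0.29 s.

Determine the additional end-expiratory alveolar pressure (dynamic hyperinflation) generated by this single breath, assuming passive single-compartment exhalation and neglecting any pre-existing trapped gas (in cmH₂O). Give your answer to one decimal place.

Flow: 29 L/min ÷ 60 = 0.4833 L/s.
Vt = flow × Ti = 0.4833 L/s × 0.97 s × 1000 mL/L = 468.8 mL.
R = (PIP − Pplat)/V̇ = (32 − 28) / 0.4833 = 4.0/0.4833 = 8.276 cmH2O·s/L.
C = Vt/(Pplat − PEEP) = 468.8 / (28 − 15) = 468.8/13.0 = 36.062 mL/cmH2O.
τ = R × C = 8.276 × 0.03606 L/cmH2O = 0.2984 s.
Fraction remaining = e^(−Te/τ) = e^(−0.29/0.2984) = 0.3784; trapped volume = 468.8 × 0.3784 = 177.39 mL.
Additional alveolar pressure from trapping ≈ V_trapped / C = 177.39 / 36.062 = 4.919 cmH2O.

4.9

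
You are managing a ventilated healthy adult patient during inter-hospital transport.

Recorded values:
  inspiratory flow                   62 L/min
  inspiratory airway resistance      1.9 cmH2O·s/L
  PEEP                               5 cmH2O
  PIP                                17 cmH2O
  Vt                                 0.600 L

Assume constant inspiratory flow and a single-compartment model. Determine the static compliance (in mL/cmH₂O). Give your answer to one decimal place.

59.8

Flow: 62 L/min ÷ 60 = 1.0333 L/s.
Equation of motion (constant flow): PIP = Vt/C + R·V̇ + PEEP.
Vt/C = PIP − R·V̇ − PEEP = 17 − 1.9×1.0333 − 5 = 17 − 1.963 − 5 = 10.037 cmH2O.
C = Vt / 10.037 = 600 / 10.037 = 59.779 mL/cmH2O.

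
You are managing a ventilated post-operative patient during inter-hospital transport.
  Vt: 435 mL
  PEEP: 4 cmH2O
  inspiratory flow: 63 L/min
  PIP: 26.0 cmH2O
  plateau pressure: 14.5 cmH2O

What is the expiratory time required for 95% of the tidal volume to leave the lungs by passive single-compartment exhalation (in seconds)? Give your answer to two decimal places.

Flow: 63 L/min ÷ 60 = 1.05 L/s.
R = (PIP − Pplat)/V̇ = (26.0 − 14.5) / 1.05 = 11.5/1.05 = 10.952 cmH2O·s/L.
C = Vt/(Pplat − PEEP) = 435.0 / (14.5 − 4) = 435.0/10.5 = 41.429 mL/cmH2O.
τ = R × C = 10.952 × 0.04143 L/cmH2O = 0.4537 s.
t = −τ·ln(1 − 0.95) = −0.4537·ln(0.05) = 1.359 s.

1.36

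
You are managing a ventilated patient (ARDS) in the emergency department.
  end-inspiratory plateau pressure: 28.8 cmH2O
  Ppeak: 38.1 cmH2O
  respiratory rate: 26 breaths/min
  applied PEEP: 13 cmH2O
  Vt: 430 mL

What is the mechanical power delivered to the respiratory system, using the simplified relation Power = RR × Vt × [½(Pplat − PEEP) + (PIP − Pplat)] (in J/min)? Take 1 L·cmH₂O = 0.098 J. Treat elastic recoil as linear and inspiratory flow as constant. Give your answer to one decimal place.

18.8

Per-breath work = Vt × [½(Pplat−PEEP) + (PIP−Pplat)] = 0.430 × [0.5×15.8 + 9.3] = 0.430 × 17.2 = 7.396 L·cmH2O.
Power = 26 × 7.396 = 192.3 L·cmH2O/min.
× 0.098 J/(L·cmH2O) → 18.845 J/min.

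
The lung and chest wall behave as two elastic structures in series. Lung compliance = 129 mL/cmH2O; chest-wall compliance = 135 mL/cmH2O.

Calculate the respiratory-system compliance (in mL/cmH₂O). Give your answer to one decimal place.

66.0

Lung and chest wall are elastances in series: 1/Crs = 1/CL + 1/Ccw.
1/Crs = 1/129 + 1/135 = 0.01516.
Crs = 65.963 mL/cmH2O.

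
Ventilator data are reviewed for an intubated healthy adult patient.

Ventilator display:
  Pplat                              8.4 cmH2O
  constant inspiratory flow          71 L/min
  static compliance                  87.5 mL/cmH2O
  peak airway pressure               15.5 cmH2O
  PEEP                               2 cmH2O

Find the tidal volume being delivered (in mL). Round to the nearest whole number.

Vt = Cstat × (Pplat − PEEP) = 87.5 × (8.4 − 2) = 87.5 × 6.4 = 560.0 mL.

560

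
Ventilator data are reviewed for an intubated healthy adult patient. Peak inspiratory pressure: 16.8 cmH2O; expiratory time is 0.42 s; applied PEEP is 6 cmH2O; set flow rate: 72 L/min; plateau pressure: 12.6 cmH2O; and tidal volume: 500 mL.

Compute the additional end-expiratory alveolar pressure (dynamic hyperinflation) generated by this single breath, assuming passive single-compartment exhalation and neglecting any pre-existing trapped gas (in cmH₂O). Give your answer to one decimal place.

Flow: 72 L/min ÷ 60 = 1.2 L/s.
R = (PIP − Pplat)/V̇ = (16.8 − 12.6) / 1.2 = 4.2/1.2 = 3.5 cmH2O·s/L.
C = Vt/(Pplat − PEEP) = 500.0 / (12.6 − 6) = 500.0/6.6 = 75.758 mL/cmH2O.
τ = R × C = 3.5 × 0.07576 L/cmH2O = 0.2652 s.
Fraction remaining = e^(−Te/τ) = e^(−0.42/0.2652) = 0.2052; trapped volume = 500.0 × 0.2052 = 102.6 mL.
Additional alveolar pressure from trapping ≈ V_trapped / C = 102.6 / 75.758 = 1.354 cmH2O.

1.4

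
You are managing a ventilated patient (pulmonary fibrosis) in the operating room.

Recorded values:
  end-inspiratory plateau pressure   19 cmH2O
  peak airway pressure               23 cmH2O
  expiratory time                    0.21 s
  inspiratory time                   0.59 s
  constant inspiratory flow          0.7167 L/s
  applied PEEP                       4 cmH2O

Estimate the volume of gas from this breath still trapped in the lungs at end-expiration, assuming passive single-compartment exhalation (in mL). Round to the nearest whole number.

111

Vt = flow × Ti = 0.7167 L/s × 0.59 s × 1000 mL/L = 422.85 mL.
R = (PIP − Pplat)/V̇ = (23 − 19) / 0.7167 = 4.0/0.7167 = 5.581 cmH2O·s/L.
C = Vt/(Pplat − PEEP) = 422.85 / (19 − 4) = 422.85/15.0 = 28.19 mL/cmH2O.
τ = R × C = 5.581 × 0.02819 L/cmH2O = 0.1573 s.
Fraction remaining = e^(−Te/τ) = e^(−0.21/0.1573) = 0.2632.
Trapped volume = 422.85 × 0.2632 = 111.29 mL.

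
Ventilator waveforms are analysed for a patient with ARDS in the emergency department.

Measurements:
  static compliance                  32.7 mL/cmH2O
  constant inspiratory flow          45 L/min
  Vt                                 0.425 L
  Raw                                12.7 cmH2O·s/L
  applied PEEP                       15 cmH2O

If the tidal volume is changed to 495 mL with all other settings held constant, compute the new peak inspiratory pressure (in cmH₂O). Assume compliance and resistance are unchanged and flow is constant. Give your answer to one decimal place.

39.7

Flow: 45 L/min ÷ 60 = 0.75 L/s.
PIP = Vt/C + R·V̇ + PEEP (constant-flow equation of motion).
Only the elastic term changes: ΔPIP = ΔVt / C = (495 − 425) / 32.7 = 2.141 cmH2O.
Original PIP = 425/32.7 + 12.7×0.75 + 15 = 37.522 cmH2O; new PIP = 37.522 + (2.141) = 39.663 cmH2O.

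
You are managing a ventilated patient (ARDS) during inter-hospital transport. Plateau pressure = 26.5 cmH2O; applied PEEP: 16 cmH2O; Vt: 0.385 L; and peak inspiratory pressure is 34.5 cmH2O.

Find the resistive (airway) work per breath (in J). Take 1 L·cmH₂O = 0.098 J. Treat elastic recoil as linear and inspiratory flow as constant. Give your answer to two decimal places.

0.30

With constant inspiratory flow the resistive pressure is constant at PIP − Pplat = 34.5 − 26.5 = 8.0 cmH2O, so resistive work = 8.0 × 0.385 = 3.08 L·cmH2O.
× 0.098 J/(L·cmH2O) → 0.3018 J.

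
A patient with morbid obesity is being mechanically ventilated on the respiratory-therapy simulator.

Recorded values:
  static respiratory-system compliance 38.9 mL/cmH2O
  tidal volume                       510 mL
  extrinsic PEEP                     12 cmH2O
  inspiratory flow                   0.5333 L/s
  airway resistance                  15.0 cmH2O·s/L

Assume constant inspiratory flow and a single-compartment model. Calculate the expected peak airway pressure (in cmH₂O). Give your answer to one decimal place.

33.1

Equation of motion (constant flow): PIP = Vt/C + R·V̇ + PEEP.
PIP = 510/38.9 + 15.0×0.5333 + 12 = 13.111 + 8.0 + 12 = 33.111 cmH2O.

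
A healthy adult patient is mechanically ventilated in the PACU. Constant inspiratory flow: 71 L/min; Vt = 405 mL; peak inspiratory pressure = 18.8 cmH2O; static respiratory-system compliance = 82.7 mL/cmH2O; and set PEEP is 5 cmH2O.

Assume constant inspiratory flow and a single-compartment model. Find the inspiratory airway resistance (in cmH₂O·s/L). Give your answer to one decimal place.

7.5

Flow: 71 L/min ÷ 60 = 1.1833 L/s.
Equation of motion (constant flow): PIP = Vt/C + R·V̇ + PEEP.
R·V̇ = PIP − Vt/C − PEEP = 18.8 − 405/82.7 − 5 = 18.8 − 4.897 − 5 = 8.903 cmH2O.
R = 8.903 / 1.1833 = 7.524 cmH2O·s/L.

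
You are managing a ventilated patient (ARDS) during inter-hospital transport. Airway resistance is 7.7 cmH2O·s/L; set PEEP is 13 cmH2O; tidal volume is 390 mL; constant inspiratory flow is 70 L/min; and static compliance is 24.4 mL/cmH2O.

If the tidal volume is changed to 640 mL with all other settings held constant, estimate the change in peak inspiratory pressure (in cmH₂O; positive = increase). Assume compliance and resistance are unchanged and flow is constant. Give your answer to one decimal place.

PIP = Vt/C + R·V̇ + PEEP (constant-flow equation of motion).
Only the elastic term changes: ΔPIP = ΔVt / C = (640 − 390) / 24.4 = 10.246 cmH2O.

10.2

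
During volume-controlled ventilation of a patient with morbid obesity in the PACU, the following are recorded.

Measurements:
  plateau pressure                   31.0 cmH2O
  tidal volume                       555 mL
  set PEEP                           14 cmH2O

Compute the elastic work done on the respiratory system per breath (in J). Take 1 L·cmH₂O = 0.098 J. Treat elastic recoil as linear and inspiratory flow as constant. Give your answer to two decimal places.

Elastic work ≈ ½ × (Pplat − PEEP) × Vt = 0.5 × (31.0 − 14) × 0.555 L = 0.5 × 17.0 × 0.555 = 4.718 L·cmH2O.
× 0.098 J/(L·cmH2O) → 0.4624 J.

0.46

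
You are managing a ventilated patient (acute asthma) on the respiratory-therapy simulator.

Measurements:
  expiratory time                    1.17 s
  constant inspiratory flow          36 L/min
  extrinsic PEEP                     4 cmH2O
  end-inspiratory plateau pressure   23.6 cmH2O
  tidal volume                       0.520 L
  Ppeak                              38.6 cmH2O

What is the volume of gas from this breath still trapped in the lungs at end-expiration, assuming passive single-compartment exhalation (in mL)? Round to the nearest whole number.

Flow: 36 L/min ÷ 60 = 0.6 L/s.
R = (PIP − Pplat)/V̇ = (38.6 − 23.6) / 0.6 = 15.0/0.6 = 25.0 cmH2O·s/L.
C = Vt/(Pplat − PEEP) = 520.0 / (23.6 − 4) = 520.0/19.6 = 26.531 mL/cmH2O.
τ = R × C = 25.0 × 0.02653 L/cmH2O = 0.6633 s.
Fraction remaining = e^(−Te/τ) = e^(−1.17/0.6633) = 0.1714.
Trapped volume = 520.0 × 0.1714 = 89.128 mL.

89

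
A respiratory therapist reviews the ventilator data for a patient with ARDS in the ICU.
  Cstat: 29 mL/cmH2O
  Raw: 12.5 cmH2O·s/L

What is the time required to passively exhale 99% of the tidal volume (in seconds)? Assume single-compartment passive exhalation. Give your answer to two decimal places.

τ = R × C = 12.5 × 29 mL/cmH2O = 12.5 × 0.029 L/cmH2O = 0.3625 s.
Exhaled fraction f = 1 − e^(−t/τ) → t = −τ·ln(1 − f) = −0.3625·ln(0.01) = 1.669 s.

1.67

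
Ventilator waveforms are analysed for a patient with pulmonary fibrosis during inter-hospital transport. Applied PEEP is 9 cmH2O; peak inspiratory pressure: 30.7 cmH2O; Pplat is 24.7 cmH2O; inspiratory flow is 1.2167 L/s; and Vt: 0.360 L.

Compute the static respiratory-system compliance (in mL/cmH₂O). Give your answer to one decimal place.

Cstat = Vt / (Pplat − PEEP) = 360 / (24.7 − 9) = 360 / 15.7 = 22.93 mL/cmH2O.

22.9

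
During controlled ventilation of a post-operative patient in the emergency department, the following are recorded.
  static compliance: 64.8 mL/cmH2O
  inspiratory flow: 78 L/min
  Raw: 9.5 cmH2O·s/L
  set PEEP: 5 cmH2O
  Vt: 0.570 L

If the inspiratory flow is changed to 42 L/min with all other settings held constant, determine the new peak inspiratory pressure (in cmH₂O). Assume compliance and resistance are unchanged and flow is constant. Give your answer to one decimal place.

Flow: 78 L/min ÷ 60 = 1.3 L/s.
New flow: 42 L/min ÷ 60 = 0.7 L/s.
PIP = Vt/C + R·V̇ + PEEP (constant-flow equation of motion).
Only the resistive term changes: ΔPIP = R × ΔV̇ = 9.5 × (0.7 − 1.3) = 9.5 × -0.6 = -5.7 cmH2O.
Original PIP = 570/64.8 + 9.5×1.3 + 5 = 26.146 cmH2O; new PIP = 26.146 + (-5.7) = 20.446 cmH2O.

20.4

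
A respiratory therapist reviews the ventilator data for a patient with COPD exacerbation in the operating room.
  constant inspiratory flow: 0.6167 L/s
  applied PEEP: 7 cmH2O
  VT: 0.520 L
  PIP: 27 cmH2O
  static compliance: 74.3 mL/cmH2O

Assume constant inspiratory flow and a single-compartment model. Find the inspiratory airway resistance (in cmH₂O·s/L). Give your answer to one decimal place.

21.1

Equation of motion (constant flow): PIP = Vt/C + R·V̇ + PEEP.
R·V̇ = PIP − Vt/C − PEEP = 27 − 520/74.3 − 7 = 27 − 6.999 − 7 = 13.001 cmH2O.
R = 13.001 / 0.6167 = 21.082 cmH2O·s/L.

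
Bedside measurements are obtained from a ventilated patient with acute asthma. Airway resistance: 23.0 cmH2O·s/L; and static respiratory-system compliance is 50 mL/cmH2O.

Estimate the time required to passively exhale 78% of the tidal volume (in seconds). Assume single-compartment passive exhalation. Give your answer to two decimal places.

τ = R × C = 23.0 × 50 mL/cmH2O = 23.0 × 0.050 L/cmH2O = 1.15 s.
Exhaled fraction f = 1 − e^(−t/τ) → t = −τ·ln(1 − f) = −1.15·ln(0.22) = 1.741 s.

1.74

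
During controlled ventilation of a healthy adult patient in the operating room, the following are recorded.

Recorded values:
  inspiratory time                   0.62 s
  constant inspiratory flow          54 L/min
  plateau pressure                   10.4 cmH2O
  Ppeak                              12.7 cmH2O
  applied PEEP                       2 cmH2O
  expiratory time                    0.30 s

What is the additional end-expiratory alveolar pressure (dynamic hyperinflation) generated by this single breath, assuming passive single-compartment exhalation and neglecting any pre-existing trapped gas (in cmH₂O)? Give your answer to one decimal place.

1.4

Flow: 54 L/min ÷ 60 = 0.9 L/s.
Vt = flow × Ti = 0.9 L/s × 0.62 s × 1000 mL/L = 558.0 mL.
R = (PIP − Pplat)/V̇ = (12.7 − 10.4) / 0.9 = 2.3/0.9 = 2.556 cmH2O·s/L.
C = Vt/(Pplat − PEEP) = 558.0 / (10.4 − 2) = 558.0/8.4 = 66.429 mL/cmH2O.
τ = R × C = 2.556 × 0.06643 L/cmH2O = 0.1698 s.
Fraction remaining = e^(−Te/τ) = e^(−0.30/0.1698) = 0.1709; trapped volume = 558.0 × 0.1709 = 95.362 mL.
Additional alveolar pressure from trapping ≈ V_trapped / C = 95.362 / 66.429 = 1.436 cmH2O.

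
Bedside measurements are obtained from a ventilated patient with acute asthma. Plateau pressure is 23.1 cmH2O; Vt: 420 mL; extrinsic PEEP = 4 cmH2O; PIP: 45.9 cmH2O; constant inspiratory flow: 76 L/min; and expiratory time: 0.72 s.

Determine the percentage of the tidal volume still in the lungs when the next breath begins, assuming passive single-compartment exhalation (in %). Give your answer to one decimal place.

16.2

Flow: 76 L/min ÷ 60 = 1.2667 L/s.
R = (PIP − Pplat)/V̇ = (45.9 − 23.1) / 1.2667 = 22.8/1.2667 = 18.0 cmH2O·s/L.
C = Vt/(Pplat − PEEP) = 420.0 / (23.1 − 4) = 420.0/19.1 = 21.99 mL/cmH2O.
τ = R × C = 18.0 × 0.02199 L/cmH2O = 0.3958 s.
Fraction remaining at end-expiration = e^(−Te/τ) = e^(−0.72/0.3958) = 0.1622 → 16.22%.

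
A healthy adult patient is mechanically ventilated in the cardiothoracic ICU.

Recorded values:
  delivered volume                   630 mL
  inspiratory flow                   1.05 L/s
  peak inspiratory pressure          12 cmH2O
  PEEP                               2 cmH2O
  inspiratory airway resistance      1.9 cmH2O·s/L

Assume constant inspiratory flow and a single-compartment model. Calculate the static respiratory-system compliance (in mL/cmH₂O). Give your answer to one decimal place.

78.7

Equation of motion (constant flow): PIP = Vt/C + R·V̇ + PEEP.
Vt/C = PIP − R·V̇ − PEEP = 12 − 1.9×1.05 − 2 = 12 − 1.995 − 2 = 8.005 cmH2O.
C = Vt / 8.005 = 630 / 8.005 = 78.701 mL/cmH2O.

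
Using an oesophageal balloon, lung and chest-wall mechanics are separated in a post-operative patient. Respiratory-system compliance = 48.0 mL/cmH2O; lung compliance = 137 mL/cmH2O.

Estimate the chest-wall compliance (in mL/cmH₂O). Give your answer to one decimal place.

1/Ccw = 1/Crs − 1/CL.
1/Ccw = 1/48.0 − 1/137 = 0.01353.
Ccw = 73.91 mL/cmH2O.

73.9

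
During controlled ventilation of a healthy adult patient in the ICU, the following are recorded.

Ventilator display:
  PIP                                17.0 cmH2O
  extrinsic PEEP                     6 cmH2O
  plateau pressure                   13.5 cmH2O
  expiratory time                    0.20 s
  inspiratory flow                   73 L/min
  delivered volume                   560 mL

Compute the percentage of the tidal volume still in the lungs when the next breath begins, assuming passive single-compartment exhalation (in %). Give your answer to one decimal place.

Flow: 73 L/min ÷ 60 = 1.2167 L/s.
R = (PIP − Pplat)/V̇ = (17.0 − 13.5) / 1.2167 = 3.5/1.2167 = 2.877 cmH2O·s/L.
C = Vt/(Pplat − PEEP) = 560.0 / (13.5 − 6) = 560.0/7.5 = 74.667 mL/cmH2O.
τ = R × C = 2.877 × 0.07467 L/cmH2O = 0.2148 s.
Fraction remaining at end-expiration = e^(−Te/τ) = e^(−0.20/0.2148) = 0.3941 → 39.41%.

39.4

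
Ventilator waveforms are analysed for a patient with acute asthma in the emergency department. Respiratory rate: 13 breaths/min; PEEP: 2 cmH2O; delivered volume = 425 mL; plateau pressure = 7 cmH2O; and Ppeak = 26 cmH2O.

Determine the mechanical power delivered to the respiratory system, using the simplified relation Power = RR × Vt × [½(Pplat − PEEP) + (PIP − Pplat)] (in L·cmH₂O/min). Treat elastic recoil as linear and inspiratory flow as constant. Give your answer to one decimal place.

118.8

Per-breath work = Vt × [½(Pplat−PEEP) + (PIP−Pplat)] = 0.425 × [0.5×5.0 + 19.0] = 0.425 × 21.5 = 9.138 L·cmH2O.
Power = 13 × 9.138 = 118.79 L·cmH2O/min.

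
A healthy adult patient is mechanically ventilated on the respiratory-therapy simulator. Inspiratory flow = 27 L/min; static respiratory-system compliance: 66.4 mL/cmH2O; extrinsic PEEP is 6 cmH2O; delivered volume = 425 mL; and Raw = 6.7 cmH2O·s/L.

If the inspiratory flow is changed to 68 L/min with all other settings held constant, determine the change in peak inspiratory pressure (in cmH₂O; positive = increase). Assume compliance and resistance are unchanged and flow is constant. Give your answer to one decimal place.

4.6

Flow: 27 L/min ÷ 60 = 0.45 L/s.
New flow: 68 L/min ÷ 60 = 1.1333 L/s.
PIP = Vt/C + R·V̇ + PEEP (constant-flow equation of motion).
Only the resistive term changes: ΔPIP = R × ΔV̇ = 6.7 × (1.1333 − 0.45) = 6.7 × 0.6833 = 4.578 cmH2O.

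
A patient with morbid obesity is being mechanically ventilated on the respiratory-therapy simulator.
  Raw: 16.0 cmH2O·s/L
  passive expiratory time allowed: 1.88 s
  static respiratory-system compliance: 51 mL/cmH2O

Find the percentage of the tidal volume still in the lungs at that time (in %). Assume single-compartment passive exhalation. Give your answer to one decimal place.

10.0

τ = R × C = 16.0 × 51 mL/cmH2O = 16.0 × 0.051 L/cmH2O = 0.816 s.
Passive exhalation: V(t)/V₀ = e^(−t/τ) = e^(−1.88/0.816) = 0.09987.
Fraction remaining = 0.09987 → 9.987%.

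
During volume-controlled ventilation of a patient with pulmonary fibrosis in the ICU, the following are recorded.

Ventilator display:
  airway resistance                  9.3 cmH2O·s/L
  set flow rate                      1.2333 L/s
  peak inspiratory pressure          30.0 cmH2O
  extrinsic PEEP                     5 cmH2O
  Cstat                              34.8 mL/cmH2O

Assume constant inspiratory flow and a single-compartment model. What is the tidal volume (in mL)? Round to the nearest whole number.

471

Equation of motion (constant flow): PIP = Vt/C + R·V̇ + PEEP.
Vt/C = PIP − R·V̇ − PEEP = 30.0 − 11.47 − 5 = 13.53 cmH2O.
Vt = C × 13.53 = 34.8 × 13.53 = 470.84 mL.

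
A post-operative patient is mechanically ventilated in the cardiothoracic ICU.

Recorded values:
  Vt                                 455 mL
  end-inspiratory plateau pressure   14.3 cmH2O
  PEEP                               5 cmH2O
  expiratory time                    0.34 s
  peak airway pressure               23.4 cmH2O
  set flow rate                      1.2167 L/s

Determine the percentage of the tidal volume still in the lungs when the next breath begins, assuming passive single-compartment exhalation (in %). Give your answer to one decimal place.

39.5

R = (PIP − Pplat)/V̇ = (23.4 − 14.3) / 1.2167 = 9.1/1.2167 = 7.479 cmH2O·s/L.
C = Vt/(Pplat − PEEP) = 455.0 / (14.3 − 5) = 455.0/9.3 = 48.925 mL/cmH2O.
τ = R × C = 7.479 × 0.04893 L/cmH2O = 0.3659 s.
Fraction remaining at end-expiration = e^(−Te/τ) = e^(−0.34/0.3659) = 0.3949 → 39.49%.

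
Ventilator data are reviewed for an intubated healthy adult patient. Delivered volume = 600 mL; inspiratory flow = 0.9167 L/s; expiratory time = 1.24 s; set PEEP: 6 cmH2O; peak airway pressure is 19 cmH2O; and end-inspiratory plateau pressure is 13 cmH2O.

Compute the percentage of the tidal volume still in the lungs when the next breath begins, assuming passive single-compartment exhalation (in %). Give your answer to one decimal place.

R = (PIP − Pplat)/V̇ = (19 − 13) / 0.9167 = 6.0/0.9167 = 6.545 cmH2O·s/L.
C = Vt/(Pplat − PEEP) = 600.0 / (13 − 6) = 600.0/7.0 = 85.714 mL/cmH2O.
τ = R × C = 6.545 × 0.08571 L/cmH2O = 0.561 s.
Fraction remaining at end-expiration = e^(−Te/τ) = e^(−1.24/0.561) = 0.1097 → 10.97%.

11.0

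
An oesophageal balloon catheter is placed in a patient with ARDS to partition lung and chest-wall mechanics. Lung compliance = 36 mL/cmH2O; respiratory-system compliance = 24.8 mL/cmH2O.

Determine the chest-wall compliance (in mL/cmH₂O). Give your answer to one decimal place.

1/Ccw = 1/Crs − 1/CL.
1/Ccw = 1/24.8 − 1/36 = 0.01254.
Ccw = 79.745 mL/cmH2O.

79.7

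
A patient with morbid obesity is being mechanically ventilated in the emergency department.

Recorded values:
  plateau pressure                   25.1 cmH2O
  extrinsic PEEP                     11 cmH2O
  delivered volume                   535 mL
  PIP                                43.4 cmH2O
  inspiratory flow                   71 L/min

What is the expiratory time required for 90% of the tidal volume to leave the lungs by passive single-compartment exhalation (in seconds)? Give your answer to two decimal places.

1.35

Flow: 71 L/min ÷ 60 = 1.1833 L/s.
R = (PIP − Pplat)/V̇ = (43.4 − 25.1) / 1.1833 = 18.3/1.1833 = 15.465 cmH2O·s/L.
C = Vt/(Pplat − PEEP) = 535.0 / (25.1 − 11) = 535.0/14.1 = 37.943 mL/cmH2O.
τ = R × C = 15.465 × 0.03794 L/cmH2O = 0.5867 s.
t = −τ·ln(1 − 0.90) = −0.5867·ln(0.1) = 1.351 s.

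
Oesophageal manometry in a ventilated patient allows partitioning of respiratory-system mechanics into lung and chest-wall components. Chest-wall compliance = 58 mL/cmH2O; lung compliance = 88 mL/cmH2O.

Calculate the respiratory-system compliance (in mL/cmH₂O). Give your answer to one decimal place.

Lung and chest wall are elastances in series: 1/Crs = 1/CL + 1/Ccw.
1/Crs = 1/88 + 1/58 = 0.02861.
Crs = 34.953 mL/cmH2O.

35.0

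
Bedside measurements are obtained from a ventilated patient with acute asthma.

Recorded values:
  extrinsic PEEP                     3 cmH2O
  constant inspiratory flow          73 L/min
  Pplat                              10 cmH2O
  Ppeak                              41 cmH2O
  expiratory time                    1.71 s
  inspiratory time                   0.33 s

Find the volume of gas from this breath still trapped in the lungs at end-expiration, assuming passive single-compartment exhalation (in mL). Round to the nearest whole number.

Flow: 73 L/min ÷ 60 = 1.2167 L/s.
Vt = flow × Ti = 1.2167 L/s × 0.33 s × 1000 mL/L = 401.51 mL.
R = (PIP − Pplat)/V̇ = (41 − 10) / 1.2167 = 31.0/1.2167 = 25.479 cmH2O·s/L.
C = Vt/(Pplat − PEEP) = 401.51 / (10 − 3) = 401.51/7.0 = 57.359 mL/cmH2O.
τ = R × C = 25.479 × 0.05736 L/cmH2O = 1.461 s.
Fraction remaining = e^(−Te/τ) = e^(−1.71/1.461) = 0.3102.
Trapped volume = 401.51 × 0.3102 = 124.55 mL.

125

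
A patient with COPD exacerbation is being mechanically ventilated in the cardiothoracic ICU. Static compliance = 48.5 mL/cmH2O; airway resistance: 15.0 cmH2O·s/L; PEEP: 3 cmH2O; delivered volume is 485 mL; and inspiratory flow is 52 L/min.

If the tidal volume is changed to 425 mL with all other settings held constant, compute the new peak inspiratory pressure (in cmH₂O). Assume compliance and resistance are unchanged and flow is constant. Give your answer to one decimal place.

Flow: 52 L/min ÷ 60 = 0.8667 L/s.
PIP = Vt/C + R·V̇ + PEEP (constant-flow equation of motion).
Only the elastic term changes: ΔPIP = ΔVt / C = (425 − 485) / 48.5 = -1.237 cmH2O.
Original PIP = 485/48.5 + 15.0×0.8667 + 3 = 26.001 cmH2O; new PIP = 26.001 + (-1.237) = 24.764 cmH2O.

24.8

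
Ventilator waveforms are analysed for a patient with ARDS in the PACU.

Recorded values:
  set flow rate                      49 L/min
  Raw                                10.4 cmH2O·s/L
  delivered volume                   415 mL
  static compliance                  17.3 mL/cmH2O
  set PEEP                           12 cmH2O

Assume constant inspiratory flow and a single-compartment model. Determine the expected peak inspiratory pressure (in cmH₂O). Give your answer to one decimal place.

44.5

Flow: 49 L/min ÷ 60 = 0.8167 L/s.
Equation of motion (constant flow): PIP = Vt/C + R·V̇ + PEEP.
PIP = 415/17.3 + 10.4×0.8167 + 12 = 23.988 + 8.494 + 12 = 44.482 cmH2O.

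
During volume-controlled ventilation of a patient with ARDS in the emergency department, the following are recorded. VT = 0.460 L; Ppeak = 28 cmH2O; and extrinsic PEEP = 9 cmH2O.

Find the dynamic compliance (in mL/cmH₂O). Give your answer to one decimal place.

Dynamic compliance = Vt / (PIP − PEEP) = 460 / (28 − 9) = 460 / 19.0 = 24.211 mL/cmH2O.

24.2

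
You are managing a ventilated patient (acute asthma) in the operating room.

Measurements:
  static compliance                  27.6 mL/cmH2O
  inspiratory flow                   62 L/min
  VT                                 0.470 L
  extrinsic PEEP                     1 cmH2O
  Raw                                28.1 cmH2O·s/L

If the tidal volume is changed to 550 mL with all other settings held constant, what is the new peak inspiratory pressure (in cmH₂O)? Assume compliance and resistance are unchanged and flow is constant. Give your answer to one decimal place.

50.0

Flow: 62 L/min ÷ 60 = 1.0333 L/s.
PIP = Vt/C + R·V̇ + PEEP (constant-flow equation of motion).
Only the elastic term changes: ΔPIP = ΔVt / C = (550 − 470) / 27.6 = 2.899 cmH2O.
Original PIP = 470/27.6 + 28.1×1.0333 + 1 = 47.065 cmH2O; new PIP = 47.065 + (2.899) = 49.964 cmH2O.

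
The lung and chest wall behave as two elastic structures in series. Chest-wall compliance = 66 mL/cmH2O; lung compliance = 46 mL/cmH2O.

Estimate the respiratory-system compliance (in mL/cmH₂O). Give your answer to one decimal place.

27.1

Lung and chest wall are elastances in series: 1/Crs = 1/CL + 1/Ccw.
1/Crs = 1/46 + 1/66 = 0.03689.
Crs = 27.108 mL/cmH2O.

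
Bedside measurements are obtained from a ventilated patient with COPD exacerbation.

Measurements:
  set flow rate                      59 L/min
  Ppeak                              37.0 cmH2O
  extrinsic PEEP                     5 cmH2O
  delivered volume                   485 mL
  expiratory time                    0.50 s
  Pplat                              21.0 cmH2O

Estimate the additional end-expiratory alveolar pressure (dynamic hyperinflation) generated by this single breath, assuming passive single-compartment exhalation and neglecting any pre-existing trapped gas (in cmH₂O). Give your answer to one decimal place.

Flow: 59 L/min ÷ 60 = 0.9833 L/s.
R = (PIP − Pplat)/V̇ = (37.0 − 21.0) / 0.9833 = 16.0/0.9833 = 16.272 cmH2O·s/L.
C = Vt/(Pplat − PEEP) = 485.0 / (21.0 − 5) = 485.0/16.0 = 30.313 mL/cmH2O.
τ = R × C = 16.272 × 0.03031 L/cmH2O = 0.4932 s.
Fraction remaining = e^(−Te/τ) = e^(−0.50/0.4932) = 0.3628; trapped volume = 485.0 × 0.3628 = 175.96 mL.
Additional alveolar pressure from trapping ≈ V_trapped / C = 175.96 / 30.313 = 5.805 cmH2O.

5.8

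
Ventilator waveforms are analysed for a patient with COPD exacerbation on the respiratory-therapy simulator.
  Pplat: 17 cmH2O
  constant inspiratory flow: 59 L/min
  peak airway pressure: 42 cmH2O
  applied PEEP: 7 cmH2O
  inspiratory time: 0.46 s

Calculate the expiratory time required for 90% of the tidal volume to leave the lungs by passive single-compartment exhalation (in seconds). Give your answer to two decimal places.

2.65

Flow: 59 L/min ÷ 60 = 0.9833 L/s.
Vt = flow × Ti = 0.9833 L/s × 0.46 s × 1000 mL/L = 452.32 mL.
R = (PIP − Pplat)/V̇ = (42 − 17) / 0.9833 = 25.0/0.9833 = 25.425 cmH2O·s/L.
C = Vt/(Pplat − PEEP) = 452.32 / (17 − 7) = 452.32/10.0 = 45.232 mL/cmH2O.
τ = R × C = 25.425 × 0.04523 L/cmH2O = 1.15 s.
t = −τ·ln(1 − 0.90) = −1.15·ln(0.1) = 2.648 s.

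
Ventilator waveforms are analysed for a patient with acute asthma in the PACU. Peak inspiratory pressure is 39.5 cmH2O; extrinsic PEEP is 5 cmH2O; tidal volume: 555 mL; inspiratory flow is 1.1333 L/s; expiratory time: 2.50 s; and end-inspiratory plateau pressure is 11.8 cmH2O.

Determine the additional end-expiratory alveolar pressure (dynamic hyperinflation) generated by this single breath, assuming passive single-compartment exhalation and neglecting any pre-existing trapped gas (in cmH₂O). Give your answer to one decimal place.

R = (PIP − Pplat)/V̇ = (39.5 − 11.8) / 1.1333 = 27.7/1.1333 = 24.442 cmH2O·s/L.
C = Vt/(Pplat − PEEP) = 555.0 / (11.8 − 5) = 555.0/6.8 = 81.618 mL/cmH2O.
τ = R × C = 24.442 × 0.08162 L/cmH2O = 1.995 s.
Fraction remaining = e^(−Te/τ) = e^(−2.50/1.995) = 0.2856; trapped volume = 555.0 × 0.2856 = 158.51 mL.
Additional alveolar pressure from trapping ≈ V_trapped / C = 158.51 / 81.618 = 1.942 cmH2O.

1.9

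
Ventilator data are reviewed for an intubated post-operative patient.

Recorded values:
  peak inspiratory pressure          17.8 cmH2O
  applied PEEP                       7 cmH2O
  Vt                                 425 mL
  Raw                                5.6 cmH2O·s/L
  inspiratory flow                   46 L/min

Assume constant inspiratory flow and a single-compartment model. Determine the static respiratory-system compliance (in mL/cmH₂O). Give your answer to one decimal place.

65.3

Flow: 46 L/min ÷ 60 = 0.7667 L/s.
Equation of motion (constant flow): PIP = Vt/C + R·V̇ + PEEP.
Vt/C = PIP − R·V̇ − PEEP = 17.8 − 5.6×0.7667 − 7 = 17.8 − 4.294 − 7 = 6.506 cmH2O.
C = Vt / 6.506 = 425 / 6.506 = 65.324 mL/cmH2O.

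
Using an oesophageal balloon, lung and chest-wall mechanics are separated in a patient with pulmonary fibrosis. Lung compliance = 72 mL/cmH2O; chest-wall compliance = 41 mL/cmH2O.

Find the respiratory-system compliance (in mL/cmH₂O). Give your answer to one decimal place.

26.1

Lung and chest wall are elastances in series: 1/Crs = 1/CL + 1/Ccw.
1/Crs = 1/72 + 1/41 = 0.03828.
Crs = 26.123 mL/cmH2O.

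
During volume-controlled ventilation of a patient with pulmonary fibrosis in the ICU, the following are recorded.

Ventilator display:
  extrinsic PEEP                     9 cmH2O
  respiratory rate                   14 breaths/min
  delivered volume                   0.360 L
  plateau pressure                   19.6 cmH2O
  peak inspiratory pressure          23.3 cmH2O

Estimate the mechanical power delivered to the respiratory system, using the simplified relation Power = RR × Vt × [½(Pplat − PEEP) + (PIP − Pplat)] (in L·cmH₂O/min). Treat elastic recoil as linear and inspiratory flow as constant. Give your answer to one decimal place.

45.4

Per-breath work = Vt × [½(Pplat−PEEP) + (PIP−Pplat)] = 0.360 × [0.5×10.6 + 3.7] = 0.360 × 9.0 = 3.24 L·cmH2O.
Power = 14 × 3.24 = 45.36 L·cmH2O/min.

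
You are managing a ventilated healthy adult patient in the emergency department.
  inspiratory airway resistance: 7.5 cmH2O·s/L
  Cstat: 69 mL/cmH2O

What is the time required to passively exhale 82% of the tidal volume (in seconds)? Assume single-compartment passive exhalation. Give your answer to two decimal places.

τ = R × C = 7.5 × 69 mL/cmH2O = 7.5 × 0.069 L/cmH2O = 0.5175 s.
Exhaled fraction f = 1 − e^(−t/τ) → t = −τ·ln(1 − f) = −0.5175·ln(0.18) = 0.8874 s.

0.89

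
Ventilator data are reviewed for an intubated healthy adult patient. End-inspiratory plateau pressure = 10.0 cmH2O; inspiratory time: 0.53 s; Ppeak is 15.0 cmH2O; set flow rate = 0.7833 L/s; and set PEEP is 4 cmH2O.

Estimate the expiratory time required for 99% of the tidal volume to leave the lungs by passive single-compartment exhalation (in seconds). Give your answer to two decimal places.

Vt = flow × Ti = 0.7833 L/s × 0.53 s × 1000 mL/L = 415.15 mL.
R = (PIP − Pplat)/V̇ = (15.0 − 10.0) / 0.7833 = 5.0/0.7833 = 6.383 cmH2O·s/L.
C = Vt/(Pplat − PEEP) = 415.15 / (10.0 − 4) = 415.15/6.0 = 69.192 mL/cmH2O.
τ = R × C = 6.383 × 0.06919 L/cmH2O = 0.4416 s.
t = −τ·ln(1 − 0.99) = −0.4416·ln(0.01) = 2.034 s.

2.03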